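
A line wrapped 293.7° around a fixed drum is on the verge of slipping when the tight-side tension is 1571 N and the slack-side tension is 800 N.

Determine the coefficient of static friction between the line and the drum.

T₂/T₁ = e^{μβ} → μ = ln(T₂/T₁)/β.
β = 293.7° = 5.126 rad.
μ = ln(1571/800)/5.126 = ln(1.964)/5.126 = 0.132.

μ ≈ 0.132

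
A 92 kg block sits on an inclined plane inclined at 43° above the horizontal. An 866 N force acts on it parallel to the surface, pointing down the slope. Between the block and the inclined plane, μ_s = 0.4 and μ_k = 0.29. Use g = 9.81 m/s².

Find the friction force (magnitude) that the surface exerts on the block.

Normal force: N = m g cos θ = 92 × 9.81 × cos 43° = 660.1 N.
The friction needed for equilibrium is m g sin θ + P = 615.5 + 866 = 1482 N, measured positive up-slope.
The static-friction ceiling is μ_s N = 0.4 × 660.1 = 264 N.
|1482| exceeds 264 N, so the block slips down-slope; friction is kinetic, f = μ_k N = 0.29×660.1 = 191 N.

f ≈ 191 N (up the incline)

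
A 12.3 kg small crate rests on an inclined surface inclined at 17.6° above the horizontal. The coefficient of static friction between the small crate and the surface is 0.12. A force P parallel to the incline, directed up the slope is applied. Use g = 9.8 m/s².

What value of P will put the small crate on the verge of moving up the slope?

At impending motion up the slope, friction acts down-slope at its limit: f = μ_s N.
P is parallel to the surface, so N = m g cos θ = 115 N.
Along the incline: P = m g sin θ + μ_s N = 36.4 + 0.12×115 = 50.2 N.

P ≈ 50.2 N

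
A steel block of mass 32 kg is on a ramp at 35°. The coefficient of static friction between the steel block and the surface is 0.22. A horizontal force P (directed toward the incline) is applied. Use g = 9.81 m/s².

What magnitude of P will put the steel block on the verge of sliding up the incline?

P ≈ 341 N

At impending motion up the slope, friction acts down-slope at its limit: f = μ_s N.
Perpendicular to the incline: N = m g cos θ + P sin θ.
Along the incline: P cos θ = m g sin θ + μ_s N = m g sin θ + μ_s (m g cos θ + P sin θ).
Solving, P (cos θ − μ_s sin θ) = m g (sin θ + μ_s cos θ), so P = 32×9.81×(sin 35° + 0.22 cos 35°)/(cos 35° − 0.22 sin 35°) = 314×0.7538/0.693 = 341 N.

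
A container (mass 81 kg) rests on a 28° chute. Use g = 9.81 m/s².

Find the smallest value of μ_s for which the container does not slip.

μ_s,min ≈ 0.532

At the slip threshold m g sin θ = μ_s m g cos θ, so μ_s,min = tan θ.
μ_s,min = tan 28° = 0.532.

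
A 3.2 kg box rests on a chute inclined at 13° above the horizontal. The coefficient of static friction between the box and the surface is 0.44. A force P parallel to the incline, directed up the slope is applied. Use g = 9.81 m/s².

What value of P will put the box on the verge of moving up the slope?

At impending motion up the slope, friction acts down-slope at its limit: f = μ_s N.
P is parallel to the surface, so N = m g cos θ = 30.6 N.
Along the incline: P = m g sin θ + μ_s N = 7.06 + 0.44×30.6 = 20.5 N.

P ≈ 20.5 N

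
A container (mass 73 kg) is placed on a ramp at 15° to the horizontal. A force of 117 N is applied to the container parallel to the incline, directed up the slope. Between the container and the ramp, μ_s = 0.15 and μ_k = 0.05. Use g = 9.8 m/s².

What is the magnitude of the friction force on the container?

f ≈ 68.2 N (up the incline)

The normal reaction is N = m g cos θ = 691 N.
For equilibrium along the incline the friction force must supply f = m g sin θ − P = 185.2 − 117 = 68.16 N (positive meaning up-slope).
Static friction can supply at most μ_s N = 103.7 N.
Since |68.16| ≤ 103.7 N, the container remains in static equilibrium and friction takes exactly the required value.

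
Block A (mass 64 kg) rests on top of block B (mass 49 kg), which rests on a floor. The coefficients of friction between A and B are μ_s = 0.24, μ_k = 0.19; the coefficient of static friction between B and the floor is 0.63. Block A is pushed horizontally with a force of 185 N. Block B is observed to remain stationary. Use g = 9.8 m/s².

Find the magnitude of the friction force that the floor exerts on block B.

Between the blocks, N₁ = m_A g = 627.2 N.
So the A–B interface can sustain at most μ_s N₁ = 150.5 N of static friction.
P = 185 N exceeds that limit, so A slips over B and the interface friction becomes kinetic: f₁ = μ_k N₁ = 0.19×627.2 = 119 N.
B experiences an equal 119 N forward from A (third law). B is in equilibrium, so the floor supplies f₂ = 119 N of static friction (limit μ_s(m_A+m_B)g = 697.7 N, not exceeded).

f ≈ 119 N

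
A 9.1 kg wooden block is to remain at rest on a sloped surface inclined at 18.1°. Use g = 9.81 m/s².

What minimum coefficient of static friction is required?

μ_s,min ≈ 0.327

At the slip threshold m g sin θ = μ_s m g cos θ, so μ_s,min = tan θ.
μ_s,min = tan 18.1° = 0.327.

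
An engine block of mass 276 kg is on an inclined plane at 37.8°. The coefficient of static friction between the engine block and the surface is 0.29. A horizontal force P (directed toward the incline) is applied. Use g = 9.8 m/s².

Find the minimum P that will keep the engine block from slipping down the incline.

The engine block tends to slide down (tan θ > μ_s), so at the point of impending slip friction acts up-slope at its limit: f = μ_s N.
Perpendicular to the incline: N = m g cos θ + P sin θ.
Along the incline: P cos θ + μ_s N = m g sin θ, i.e. P cos θ + μ_s (m g cos θ + P sin θ) = m g sin θ.
Solving, P (cos θ + μ_s sin θ) = m g (sin θ − μ_s cos θ), so P = 2700×0.3838/0.9679 = 1070 N.

P_min ≈ 1070 N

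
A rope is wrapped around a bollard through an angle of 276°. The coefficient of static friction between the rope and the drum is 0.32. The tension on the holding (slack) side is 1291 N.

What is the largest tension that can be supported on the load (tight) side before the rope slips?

At impending slip the capstan equation gives T₂/T₁ = e^{μβ} with β in radians.
β = 276° × π/180 = 4.817 rad.
e^{μβ} = e^{0.32×4.817} = 4.671.
T₂ = T₁ · e^{μβ} = 1291 × 4.671 = 6030 N.

T_max ≈ 6030 N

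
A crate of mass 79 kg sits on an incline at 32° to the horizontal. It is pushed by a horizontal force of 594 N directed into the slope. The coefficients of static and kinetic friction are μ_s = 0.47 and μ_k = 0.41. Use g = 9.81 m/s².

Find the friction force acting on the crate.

f ≈ 93.1 N (down the incline)

Resolve perpendicular to the incline: N = m g cos θ + P sin θ = 79×9.81×cos 32° + 594×sin 32° = 972 N.
Along the incline, the net driving force (taking up-slope positive) is P cos θ − m g sin θ = 503.7 − 410.7 = 93.06 N, so equilibrium requires friction f = -93.06 N (down-slope).
The limit of static friction is μ_s N = 456.8 N.
|f_req| = 93.06 ≤ 456.8 N → the crate is in equilibrium; friction equals the required value.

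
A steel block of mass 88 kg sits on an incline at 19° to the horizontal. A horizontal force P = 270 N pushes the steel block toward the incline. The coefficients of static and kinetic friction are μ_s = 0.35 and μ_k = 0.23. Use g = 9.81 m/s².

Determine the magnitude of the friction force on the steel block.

f ≈ 25.8 N (up the incline)

Resolve perpendicular to the incline: N = m g cos θ + P sin θ = 88×9.81×cos 19° + 270×sin 19° = 904.2 N.
Along the incline, the net driving force (taking up-slope positive) is P cos θ − m g sin θ = 255.3 − 281.1 = -25.77 N, so equilibrium requires friction f = 25.77 N (up-slope).
Maximum static friction: μ_s N = 0.35 × 904.2 = 316.5 N.
|f_req| = 25.77 ≤ 316.5 N → the steel block is in equilibrium; friction equals the required value.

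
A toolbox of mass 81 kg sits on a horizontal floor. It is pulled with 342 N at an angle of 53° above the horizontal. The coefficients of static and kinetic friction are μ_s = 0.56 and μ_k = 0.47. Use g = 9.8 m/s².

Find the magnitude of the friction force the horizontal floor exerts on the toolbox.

N = m g − P sin α = 793.8 − 342×sin 53° = 520.7 N.
The horizontal driving force is P cos α = 205.8 N, so equilibrium needs friction f = 205.8 N.
The static-friction limit is μ_s N = 291.6 N.
205.8 ≤ 291.6 N → static; friction equals the required 206 N.

f ≈ 206 N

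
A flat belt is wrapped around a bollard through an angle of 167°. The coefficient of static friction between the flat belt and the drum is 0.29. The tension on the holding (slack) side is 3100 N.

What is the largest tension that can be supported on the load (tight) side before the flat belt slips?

At impending slip the capstan equation gives T₂/T₁ = e^{μβ} with β in radians.
β = 167° × π/180 = 2.915 rad.
e^{μβ} = e^{0.29×2.915} = 2.329.
T₂ = T₁ · e^{μβ} = 3100 × 2.329 = 7220 N.

T_max ≈ 7220 N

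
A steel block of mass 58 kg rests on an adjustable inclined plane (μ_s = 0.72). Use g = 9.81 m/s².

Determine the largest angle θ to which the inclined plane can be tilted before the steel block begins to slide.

At the slip threshold, m g sin θ = μ_s · m g cos θ, so tan θ = μ_s.
θ_max = arctan(0.72) = 35.8°.

θ_max ≈ 35.8°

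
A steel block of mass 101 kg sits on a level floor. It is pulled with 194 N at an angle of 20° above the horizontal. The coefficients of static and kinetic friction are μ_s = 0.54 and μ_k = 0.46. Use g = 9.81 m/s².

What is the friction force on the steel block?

Vertical equilibrium gives N = m g − P sin α = 924.5 N.
For equilibrium, f = P cos α = 194×cos 20° = 182.3 N.
The static-friction limit is μ_s N = 499.2 N.
182.3 ≤ 499.2 N → static; friction equals the required 182 N.

f ≈ 182 N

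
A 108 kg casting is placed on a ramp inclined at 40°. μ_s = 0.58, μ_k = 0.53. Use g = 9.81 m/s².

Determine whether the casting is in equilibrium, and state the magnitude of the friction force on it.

N = m g cos θ = 812 N.
Down-slope weight component: m g sin θ = 681 N.
μ_s N = 471 N.
681 > 471 N, so it slides; kinetic friction f = μ_k N = 0.53×812 = 430 N.

f ≈ 430 N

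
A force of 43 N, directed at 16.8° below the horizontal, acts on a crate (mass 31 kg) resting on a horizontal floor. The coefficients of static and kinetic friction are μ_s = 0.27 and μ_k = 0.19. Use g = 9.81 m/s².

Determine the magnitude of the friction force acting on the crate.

The vertical component of P adds to the normal force: N = m g + P sin α = 304.1 + 12.43 = 316.5 N.
For equilibrium, f = P cos α = 43×cos 16.8° = 41.16 N.
μ_s N = 0.27 × 316.5 = 85.47 N.
Since 41.16 N does not exceed the limit, the crate stays at rest and f = 41.2 N.

f ≈ 41.2 N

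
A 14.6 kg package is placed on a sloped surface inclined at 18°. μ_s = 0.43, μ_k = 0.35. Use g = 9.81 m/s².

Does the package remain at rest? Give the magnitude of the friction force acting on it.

N = m g cos θ = 136 N.
Down-slope weight component: m g sin θ = 44.3 N.
μ_s N = 58.6 N.
44.3 ≤ 58.6 N, so it stays put; friction = 44.3 N.

f ≈ 44.3 N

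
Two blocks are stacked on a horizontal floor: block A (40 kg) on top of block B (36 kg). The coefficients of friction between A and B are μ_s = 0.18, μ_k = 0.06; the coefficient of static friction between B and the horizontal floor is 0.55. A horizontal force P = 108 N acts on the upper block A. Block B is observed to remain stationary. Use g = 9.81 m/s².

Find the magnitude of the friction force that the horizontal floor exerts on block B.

Between the blocks, N₁ = m_A g = 392.4 N.
Maximum static friction on A from B: μ_s N₁ = 0.18×392.4 = 70.63 N.
P = 108 N exceeds that limit, so A slips over B and the interface friction becomes kinetic: f₁ = μ_k N₁ = 0.06×392.4 = 23.5 N.
By Newton's third law B feels 23.5 N forward from A. With B stationary, the floor's static friction on B balances it: f₂ = 23.5 N (well within μ_s(m_A+m_B)g = 410.1 N).

f ≈ 23.5 N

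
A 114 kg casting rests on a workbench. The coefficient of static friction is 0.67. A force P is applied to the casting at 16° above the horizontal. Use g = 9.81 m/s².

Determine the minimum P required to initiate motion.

P ≈ 654 N

N = m g − P sin α (the pull lifts the casting).
At impending slip, P cos α = μ_s N = μ_s (m g − P sin α).
Solving: P (cos α + μ_s sin α) = μ_s m g → P = 0.67×1120/(cos 16° + 0.67 sin 16°) = 749/1.146 = 654 N.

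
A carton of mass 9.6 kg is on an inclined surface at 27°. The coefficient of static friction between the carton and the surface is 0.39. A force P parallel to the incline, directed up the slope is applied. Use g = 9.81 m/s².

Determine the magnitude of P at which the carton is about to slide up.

P ≈ 75.5 N

At impending motion up the slope, friction acts down-slope at its limit: f = μ_s N.
P is parallel to the surface, so N = m g cos θ = 83.9 N.
Along the incline: P = m g sin θ + μ_s N = 42.8 + 0.39×83.9 = 75.5 N.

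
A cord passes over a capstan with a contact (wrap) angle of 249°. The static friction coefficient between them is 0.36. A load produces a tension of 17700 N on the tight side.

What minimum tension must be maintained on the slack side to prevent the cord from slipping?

T_min ≈ 3700 N

Capstan equation at impending slip: T_tight/T_slack = e^{μβ}.
β = 249° = 4.346 rad; e^{μβ} = e^{0.36×4.346} = 4.78.
T_slack = T_tight / e^{μβ} = 17700 / 4.78 = 3700 N.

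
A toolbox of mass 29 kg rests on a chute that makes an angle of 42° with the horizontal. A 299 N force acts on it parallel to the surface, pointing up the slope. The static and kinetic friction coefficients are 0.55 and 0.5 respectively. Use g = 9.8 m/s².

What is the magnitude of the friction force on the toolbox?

f ≈ 109 N (down the incline)

The normal reaction is N = m g cos θ = 211.2 N.
For equilibrium along the incline the friction force must supply f = m g sin θ − P = 190.2 − 299 = -108.8 N (positive meaning up-slope).
Maximum static friction available: μ_s N = 0.55 × 211.2 = 116.2 N.
Since |-108.8| ≤ 116.2 N, static friction is sufficient; f equals the required value, not μ_s N.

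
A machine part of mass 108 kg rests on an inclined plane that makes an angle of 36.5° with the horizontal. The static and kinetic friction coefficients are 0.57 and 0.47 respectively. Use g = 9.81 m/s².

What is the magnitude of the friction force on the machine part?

Normal force: N = m g cos θ = 108 × 9.81 × cos 36.5° = 851.7 N.
For equilibrium along the incline, friction must balance the weight component: f = m g sin θ = 630.2 N up the slope.
The static-friction ceiling is μ_s N = 0.57 × 851.7 = 485.5 N.
|630.2| exceeds 485.5 N, so the machine part slips down-slope; friction is kinetic, f = μ_k N = 0.47×851.7 = 400 N.

f ≈ 400 N (up the incline)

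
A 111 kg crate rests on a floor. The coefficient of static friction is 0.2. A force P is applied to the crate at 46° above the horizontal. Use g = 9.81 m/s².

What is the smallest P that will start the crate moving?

N = m g − P sin α (the pull lifts the crate).
At impending slip, P cos α = μ_s N = μ_s (m g − P sin α).
Solving: P (cos α + μ_s sin α) = μ_s m g → P = 0.2×1090/(cos 46° + 0.2 sin 46°) = 218/0.8385 = 260 N.

P ≈ 260 N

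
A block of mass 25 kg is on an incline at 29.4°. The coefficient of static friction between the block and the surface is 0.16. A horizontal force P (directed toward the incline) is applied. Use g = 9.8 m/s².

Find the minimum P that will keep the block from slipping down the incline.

The block tends to slide down (tan θ > μ_s), so at the point of impending slip friction acts up-slope at its limit: f = μ_s N.
Perpendicular to the incline: N = m g cos θ + P sin θ.
Along the incline: P cos θ + μ_s N = m g sin θ, i.e. P cos θ + μ_s (m g cos θ + P sin θ) = m g sin θ.
Solving, P (cos θ + μ_s sin θ) = m g (sin θ − μ_s cos θ), so P = 245×0.3515/0.9498 = 90.7 N.

P_min ≈ 90.7 N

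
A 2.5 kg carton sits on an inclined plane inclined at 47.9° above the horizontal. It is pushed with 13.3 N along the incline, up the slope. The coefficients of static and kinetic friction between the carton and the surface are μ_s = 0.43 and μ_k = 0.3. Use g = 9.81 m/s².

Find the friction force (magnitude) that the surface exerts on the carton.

The normal reaction is N = m g cos θ = 16.44 N.
The friction needed for equilibrium is m g sin θ − P = 18.2 − 13.3 = 4.897 N, measured positive up-slope.
Maximum static friction available: μ_s N = 0.43 × 16.44 = 7.07 N.
Since |4.897| ≤ 7.07 N, no slip — friction simply equals what equilibrium demands.

f ≈ 4.9 N (up the incline)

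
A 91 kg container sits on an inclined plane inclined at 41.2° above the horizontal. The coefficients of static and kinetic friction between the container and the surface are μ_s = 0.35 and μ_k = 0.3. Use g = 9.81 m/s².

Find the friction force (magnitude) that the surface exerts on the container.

Perpendicular to the surface, N = m g cos θ = 91·9.81·cos 41.2° = 671.7 N.
Along the slope the weight component is m g sin θ = 588 N; friction must supply exactly this, acting up-slope.
Maximum static friction available: μ_s N = 0.35 × 671.7 = 235.1 N.
|588| exceeds 235.1 N, so the container slips down-slope; friction is kinetic, f = μ_k N = 0.3×671.7 = 202 N.

f ≈ 202 N (up the incline)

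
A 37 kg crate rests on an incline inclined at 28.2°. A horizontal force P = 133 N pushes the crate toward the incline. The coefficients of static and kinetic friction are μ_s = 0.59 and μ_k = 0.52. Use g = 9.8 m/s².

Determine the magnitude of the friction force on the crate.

f ≈ 54.1 N (up the incline)

Resolve perpendicular to the incline: N = m g cos θ + P sin θ = 37×9.8×cos 28.2° + 133×sin 28.2° = 382.4 N.
Along the incline, the net driving force (taking up-slope positive) is P cos θ − m g sin θ = 117.2 − 171.3 = -54.13 N, so equilibrium requires friction f = 54.13 N (up-slope).
Maximum static friction: μ_s N = 0.59 × 382.4 = 225.6 N.
|f_req| = 54.13 ≤ 225.6 N → the crate is in equilibrium; friction equals the required value.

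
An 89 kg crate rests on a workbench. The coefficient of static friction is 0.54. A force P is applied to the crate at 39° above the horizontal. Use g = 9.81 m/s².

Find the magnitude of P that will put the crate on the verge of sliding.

P ≈ 422 N

N = m g − P sin α (the pull lifts the crate).
At impending slip, P cos α = μ_s N = μ_s (m g − P sin α).
Solving: P (cos α + μ_s sin α) = μ_s m g → P = 0.54×873/(cos 39° + 0.54 sin 39°) = 471/1.117 = 422 N.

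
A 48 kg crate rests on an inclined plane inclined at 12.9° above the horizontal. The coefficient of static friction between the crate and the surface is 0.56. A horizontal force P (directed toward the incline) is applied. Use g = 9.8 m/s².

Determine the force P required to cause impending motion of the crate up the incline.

At impending motion up the slope, friction acts down-slope at its limit: f = μ_s N.
Perpendicular to the incline: N = m g cos θ + P sin θ.
Along the incline: P cos θ = m g sin θ + μ_s N = m g sin θ + μ_s (m g cos θ + P sin θ).
Solving, P (cos θ − μ_s sin θ) = m g (sin θ + μ_s cos θ), so P = 48×9.8×(sin 12.9° + 0.56 cos 12.9°)/(cos 12.9° − 0.56 sin 12.9°) = 470×0.7691/0.8497 = 426 N.

P ≈ 426 N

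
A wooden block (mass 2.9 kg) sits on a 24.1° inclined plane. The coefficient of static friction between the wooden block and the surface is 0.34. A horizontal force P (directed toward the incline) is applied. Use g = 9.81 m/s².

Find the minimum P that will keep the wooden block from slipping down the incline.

The wooden block tends to slide down (tan θ > μ_s), so at the point of impending slip friction acts up-slope at its limit: f = μ_s N.
Perpendicular to the incline: N = m g cos θ + P sin θ.
Along the incline: P cos θ + μ_s N = m g sin θ, i.e. P cos θ + μ_s (m g cos θ + P sin θ) = m g sin θ.
Solving, P (cos θ + μ_s sin θ) = m g (sin θ − μ_s cos θ), so P = 28.4×0.09797/1.052 = 2.65 N.

P_min ≈ 2.65 N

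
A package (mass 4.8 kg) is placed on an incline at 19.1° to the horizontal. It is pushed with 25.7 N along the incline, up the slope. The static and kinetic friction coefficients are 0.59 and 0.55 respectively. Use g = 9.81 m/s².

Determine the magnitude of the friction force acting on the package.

f ≈ 10.3 N (down the incline)

The normal reaction is N = m g cos θ = 44.5 N.
For equilibrium along the incline the friction force must supply f = m g sin θ − P = 15.41 − 25.7 = -10.29 N (positive meaning up-slope).
Static friction can supply at most μ_s N = 26.25 N.
Since |-10.29| ≤ 26.25 N, no slip — friction simply equals what equilibrium demands.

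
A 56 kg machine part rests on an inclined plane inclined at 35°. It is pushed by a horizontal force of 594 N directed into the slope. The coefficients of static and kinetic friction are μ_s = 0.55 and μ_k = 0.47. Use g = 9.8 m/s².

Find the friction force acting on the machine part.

f ≈ 172 N (down the incline)

The horizontal push has a component P sin θ into the surface, so N = m g cos θ + P sin θ = 449.6 + 340.7 = 790.3 N.
Parallel to the incline: P cos θ − m g sin θ = 486.6 − 314.8 = 171.8 N; the friction needed to balance this is 171.8 N acting down the slope.
Maximum static friction: μ_s N = 0.55 × 790.3 = 434.6 N.
Since 171.8 N is within the 434.6 N limit, the machine part stays put and friction is exactly 172 N.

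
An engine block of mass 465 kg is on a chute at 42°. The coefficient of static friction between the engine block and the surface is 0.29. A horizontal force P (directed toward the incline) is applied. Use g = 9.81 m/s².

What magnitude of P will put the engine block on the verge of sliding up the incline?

P ≈ 7350 N

At impending motion up the slope, friction acts down-slope at its limit: f = μ_s N.
Perpendicular to the incline: N = m g cos θ + P sin θ.
Along the incline: P cos θ = m g sin θ + μ_s N = m g sin θ + μ_s (m g cos θ + P sin θ).
Solving, P (cos θ − μ_s sin θ) = m g (sin θ + μ_s cos θ), so P = 465×9.81×(sin 42° + 0.29 cos 42°)/(cos 42° − 0.29 sin 42°) = 4560×0.8846/0.5491 = 7350 N.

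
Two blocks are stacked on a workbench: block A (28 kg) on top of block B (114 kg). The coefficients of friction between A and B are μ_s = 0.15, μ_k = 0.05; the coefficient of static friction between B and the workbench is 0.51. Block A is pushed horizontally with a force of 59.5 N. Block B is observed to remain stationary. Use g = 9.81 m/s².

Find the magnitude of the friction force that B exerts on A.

The normal force B exerts on A is simply A's weight, N₁ = 274.7 N.
Maximum static friction on A from B: μ_s N₁ = 0.15×274.7 = 41.2 N.
P = 59.5 N exceeds that limit, so A slips over B and the interface friction becomes kinetic: f₁ = μ_k N₁ = 0.05×274.7 = 13.7 N.
B experiences an equal 13.7 N forward from A (third law). B is in equilibrium, so the floor supplies f₂ = 13.7 N of static friction (limit μ_s(m_A+m_B)g = 710.4 N, not exceeded).

f ≈ 13.7 N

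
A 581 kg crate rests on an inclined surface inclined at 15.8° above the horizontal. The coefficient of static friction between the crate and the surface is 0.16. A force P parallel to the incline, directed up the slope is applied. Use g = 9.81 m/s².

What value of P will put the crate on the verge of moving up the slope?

P ≈ 2430 N

At impending motion up the slope, friction acts down-slope at its limit: f = μ_s N.
P is parallel to the surface, so N = m g cos θ = 5480 N.
Along the incline: P = m g sin θ + μ_s N = 1550 + 0.16×5480 = 2430 N.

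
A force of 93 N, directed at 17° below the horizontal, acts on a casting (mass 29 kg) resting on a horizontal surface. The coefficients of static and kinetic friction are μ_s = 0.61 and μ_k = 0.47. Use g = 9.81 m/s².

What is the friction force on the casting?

Vertical equilibrium gives N = m g + P sin α = 311.7 N.
For equilibrium, f = P cos α = 93×cos 17° = 88.94 N.
The static-friction limit is μ_s N = 190.1 N.
Since 88.94 N does not exceed the limit, the casting stays at rest and f = 88.9 N.

f ≈ 88.9 N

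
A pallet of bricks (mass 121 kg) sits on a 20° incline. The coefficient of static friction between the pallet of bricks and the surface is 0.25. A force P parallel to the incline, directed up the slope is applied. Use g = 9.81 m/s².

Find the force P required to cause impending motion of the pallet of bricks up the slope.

At impending motion up the slope, friction acts down-slope at its limit: f = μ_s N.
P is parallel to the surface, so N = m g cos θ = 1120 N.
Along the incline: P = m g sin θ + μ_s N = 406 + 0.25×1120 = 685 N.

P ≈ 685 N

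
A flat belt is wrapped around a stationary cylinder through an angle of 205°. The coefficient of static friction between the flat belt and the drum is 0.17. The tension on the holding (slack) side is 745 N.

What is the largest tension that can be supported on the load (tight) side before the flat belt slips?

At impending slip the capstan equation gives T₂/T₁ = e^{μβ} with β in radians.
β = 205° × π/180 = 3.578 rad.
e^{μβ} = e^{0.17×3.578} = 1.837.
T₂ = T₁ · e^{μβ} = 745 × 1.837 = 1370 N.

T_max ≈ 1370 N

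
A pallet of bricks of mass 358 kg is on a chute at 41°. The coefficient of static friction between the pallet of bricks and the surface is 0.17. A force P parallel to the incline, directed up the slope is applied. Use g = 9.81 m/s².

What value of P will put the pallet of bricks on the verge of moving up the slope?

At impending motion up the slope, friction acts down-slope at its limit: f = μ_s N.
P is parallel to the surface, so N = m g cos θ = 2650 N.
Along the incline: P = m g sin θ + μ_s N = 2300 + 0.17×2650 = 2750 N.

P ≈ 2750 N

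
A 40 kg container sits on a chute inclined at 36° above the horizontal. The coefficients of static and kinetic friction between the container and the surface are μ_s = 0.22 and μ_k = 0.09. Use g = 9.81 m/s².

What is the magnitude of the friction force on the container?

f ≈ 28.6 N (up the incline)

Normal force: N = m g cos θ = 40 × 9.81 × cos 36° = 317.5 N.
Along the slope the weight component is m g sin θ = 230.6 N; friction must supply exactly this, acting up-slope.
Static friction can supply at most μ_s N = 69.84 N.
Since |230.6| > 69.84 N, static friction cannot hold it; the container slides down the incline and kinetic friction applies: f = μ_k N = 0.09 × 317.5 = 28.6 N.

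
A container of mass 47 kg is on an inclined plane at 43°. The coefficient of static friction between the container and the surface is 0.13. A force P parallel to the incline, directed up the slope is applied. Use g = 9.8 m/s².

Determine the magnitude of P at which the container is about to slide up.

P ≈ 358 N

At impending motion up the slope, friction acts down-slope at its limit: f = μ_s N.
P is parallel to the surface, so N = m g cos θ = 337 N.
Along the incline: P = m g sin θ + μ_s N = 314 + 0.13×337 = 358 N.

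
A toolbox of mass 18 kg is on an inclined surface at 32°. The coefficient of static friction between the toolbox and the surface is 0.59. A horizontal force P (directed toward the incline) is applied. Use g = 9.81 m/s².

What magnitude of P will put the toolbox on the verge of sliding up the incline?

At impending motion up the slope, friction acts down-slope at its limit: f = μ_s N.
Perpendicular to the incline: N = m g cos θ + P sin θ.
Along the incline: P cos θ = m g sin θ + μ_s N = m g sin θ + μ_s (m g cos θ + P sin θ).
Solving, P (cos θ − μ_s sin θ) = m g (sin θ + μ_s cos θ), so P = 18×9.81×(sin 32° + 0.59 cos 32°)/(cos 32° − 0.59 sin 32°) = 177×1.03/0.5354 = 340 N.

P ≈ 340 N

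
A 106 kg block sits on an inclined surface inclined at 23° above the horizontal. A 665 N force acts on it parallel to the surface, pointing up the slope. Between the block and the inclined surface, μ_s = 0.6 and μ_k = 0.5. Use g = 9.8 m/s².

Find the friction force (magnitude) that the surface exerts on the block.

f ≈ 259 N (down the incline)

The normal reaction is N = m g cos θ = 956.2 N.
Parallel to the incline, ΣF = 0 gives f = m g sin θ − P = 405.9 − 665 = -259.1 N (up-slope positive).
Maximum static friction available: μ_s N = 0.6 × 956.2 = 573.7 N.
Since |-259.1| ≤ 573.7 N, the block remains in static equilibrium and friction takes exactly the required value.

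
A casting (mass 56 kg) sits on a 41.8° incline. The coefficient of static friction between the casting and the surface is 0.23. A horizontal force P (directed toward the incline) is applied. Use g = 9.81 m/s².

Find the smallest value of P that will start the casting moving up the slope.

At impending motion up the slope, friction acts down-slope at its limit: f = μ_s N.
Perpendicular to the incline: N = m g cos θ + P sin θ.
Along the incline: P cos θ = m g sin θ + μ_s N = m g sin θ + μ_s (m g cos θ + P sin θ).
Solving, P (cos θ − μ_s sin θ) = m g (sin θ + μ_s cos θ), so P = 56×9.81×(sin 41.8° + 0.23 cos 41.8°)/(cos 41.8° − 0.23 sin 41.8°) = 549×0.838/0.5922 = 777 N.

P ≈ 777 N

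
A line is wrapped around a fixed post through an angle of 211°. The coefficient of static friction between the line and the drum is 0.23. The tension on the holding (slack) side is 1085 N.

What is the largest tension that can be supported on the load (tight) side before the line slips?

T_max ≈ 2530 N

At impending slip the capstan equation gives T₂/T₁ = e^{μβ} with β in radians.
β = 211° × π/180 = 3.683 rad.
e^{μβ} = e^{0.23×3.683} = 2.333.
T₂ = T₁ · e^{μβ} = 1085 × 2.333 = 2530 N.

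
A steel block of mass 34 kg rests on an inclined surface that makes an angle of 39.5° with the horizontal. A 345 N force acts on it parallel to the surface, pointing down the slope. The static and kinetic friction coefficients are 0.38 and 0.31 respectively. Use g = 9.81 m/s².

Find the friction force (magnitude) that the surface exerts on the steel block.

Perpendicular to the surface, N = m g cos θ = 34·9.81·cos 39.5° = 257.4 N.
For equilibrium along the incline the friction force must supply f = m g sin θ + P = 212.2 + 345 = 557.2 N (positive meaning up-slope).
Static friction can supply at most μ_s N = 97.8 N.
|557.2| exceeds 97.8 N, so the steel block slips down-slope; friction is kinetic, f = μ_k N = 0.31×257.4 = 79.8 N.

f ≈ 79.8 N (up the incline)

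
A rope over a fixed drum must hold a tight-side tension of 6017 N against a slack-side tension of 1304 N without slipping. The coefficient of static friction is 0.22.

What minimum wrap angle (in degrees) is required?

T₂/T₁ = e^{μβ} → β = ln(T₂/T₁)/μ.
β = ln(6017/1304)/0.22 = 1.529/0.22 = 6.951 rad.
In degrees: β = 6.951 × 180/π = 398°.

β_min ≈ 398°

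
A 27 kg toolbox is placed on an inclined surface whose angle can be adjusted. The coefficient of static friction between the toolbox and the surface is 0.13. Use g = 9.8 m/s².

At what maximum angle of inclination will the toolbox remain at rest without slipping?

θ_max ≈ 7.41°

At the slip threshold, m g sin θ = μ_s · m g cos θ, so tan θ = μ_s.
θ_max = arctan(0.13) = 7.41°.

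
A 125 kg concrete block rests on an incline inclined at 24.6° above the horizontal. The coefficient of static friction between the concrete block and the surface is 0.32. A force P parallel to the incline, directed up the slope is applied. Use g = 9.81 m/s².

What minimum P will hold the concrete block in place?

P_min ≈ 154 N

The concrete block tends to slide down (tan θ > μ_s), so at the point of impending slip friction acts up-slope at its limit: f = μ_s N.
P is parallel to the surface, so N = m g cos θ = 1110 N.
Along the incline: P + μ_s N = m g sin θ, so P = 510 − 0.32×1110 = 154 N.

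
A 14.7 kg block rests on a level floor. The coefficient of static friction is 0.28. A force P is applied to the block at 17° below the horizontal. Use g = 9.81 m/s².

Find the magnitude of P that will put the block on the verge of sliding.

P ≈ 46.2 N

N = m g + P sin α (the push presses the block into the level floor).
At impending slip, P cos α = μ_s N = μ_s (m g + P sin α).
Solving: P (cos α − μ_s sin α) = μ_s m g → P = 0.28×144/(cos 17° − 0.28 sin 17°) = 40.4/0.8744 = 46.2 N.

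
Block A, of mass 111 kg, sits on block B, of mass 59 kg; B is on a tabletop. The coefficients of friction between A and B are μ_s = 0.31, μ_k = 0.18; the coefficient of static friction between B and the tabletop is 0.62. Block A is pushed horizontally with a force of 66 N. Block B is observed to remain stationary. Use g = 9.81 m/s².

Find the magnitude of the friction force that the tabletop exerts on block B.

Normal force at the A–B interface: N₁ = m_A g = 1089 N.
So the A–B interface can sustain at most μ_s N₁ = 337.6 N of static friction.
Since P = 66 N ≤ 337.6 N, A does not slip on B; friction on A equals P = 66 N.
By Newton's third law B feels 66 N forward from A. With B stationary, the floor's static friction on B balances it: f₂ = 66 N (well within μ_s(m_A+m_B)g = 1034 N).

f ≈ 66 N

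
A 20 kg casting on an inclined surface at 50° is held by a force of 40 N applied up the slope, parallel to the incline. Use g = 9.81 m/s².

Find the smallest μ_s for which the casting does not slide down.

μ_s,min ≈ 0.875

N = m g cos θ = 126.1 N.
Friction must make up the shortfall along the incline: f = m g sin θ − P = 150.3 − 40 = 110.3 N.
At the threshold f = μ_s N, so μ_s,min = 110.3/126.1 = 0.875.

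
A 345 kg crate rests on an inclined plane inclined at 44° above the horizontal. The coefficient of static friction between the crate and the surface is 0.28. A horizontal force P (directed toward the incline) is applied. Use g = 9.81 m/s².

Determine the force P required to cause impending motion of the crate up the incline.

P ≈ 5780 N

At impending motion up the slope, friction acts down-slope at its limit: f = μ_s N.
Perpendicular to the incline: N = m g cos θ + P sin θ.
Along the incline: P cos θ = m g sin θ + μ_s N = m g sin θ + μ_s (m g cos θ + P sin θ).
Solving, P (cos θ − μ_s sin θ) = m g (sin θ + μ_s cos θ), so P = 345×9.81×(sin 44° + 0.28 cos 44°)/(cos 44° − 0.28 sin 44°) = 3380×0.8961/0.5248 = 5780 N.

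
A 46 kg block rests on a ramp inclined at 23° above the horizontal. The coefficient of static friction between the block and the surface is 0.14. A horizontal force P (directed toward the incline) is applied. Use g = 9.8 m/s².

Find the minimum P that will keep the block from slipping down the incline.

P_min ≈ 121 N

The block tends to slide down (tan θ > μ_s), so at the point of impending slip friction acts up-slope at its limit: f = μ_s N.
Perpendicular to the incline: N = m g cos θ + P sin θ.
Along the incline: P cos θ + μ_s N = m g sin θ, i.e. P cos θ + μ_s (m g cos θ + P sin θ) = m g sin θ.
Solving, P (cos θ + μ_s sin θ) = m g (sin θ − μ_s cos θ), so P = 451×0.2619/0.9752 = 121 N.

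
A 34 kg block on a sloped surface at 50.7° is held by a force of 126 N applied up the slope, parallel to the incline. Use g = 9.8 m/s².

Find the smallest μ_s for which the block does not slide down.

μ_s,min ≈ 0.625

N = m g cos θ = 211 N.
Friction must make up the shortfall along the incline: f = m g sin θ − P = 257.8 − 126 = 131.8 N.
At the threshold f = μ_s N, so μ_s,min = 131.8/211 = 0.625.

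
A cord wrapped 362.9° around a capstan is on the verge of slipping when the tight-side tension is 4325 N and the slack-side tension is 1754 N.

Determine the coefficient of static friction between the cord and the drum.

T₂/T₁ = e^{μβ} → μ = ln(T₂/T₁)/β.
β = 362.9° = 6.334 rad.
μ = ln(4325/1754)/6.334 = ln(2.466)/6.334 = 0.142.

μ ≈ 0.142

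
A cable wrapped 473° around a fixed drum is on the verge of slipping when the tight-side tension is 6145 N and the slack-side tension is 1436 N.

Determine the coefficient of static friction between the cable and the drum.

μ ≈ 0.176

T₂/T₁ = e^{μβ} → μ = ln(T₂/T₁)/β.
β = 473° = 8.255 rad.
μ = ln(6145/1436)/8.255 = ln(4.279)/8.255 = 0.176.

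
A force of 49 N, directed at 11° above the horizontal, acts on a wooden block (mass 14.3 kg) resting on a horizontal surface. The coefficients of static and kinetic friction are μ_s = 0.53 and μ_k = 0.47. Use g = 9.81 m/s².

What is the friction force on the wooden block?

The vertical component of P reduces the normal force: N = m g − P sin α = 140.3 − 9.35 = 130.9 N.
For equilibrium, f = P cos α = 49×cos 11° = 48.1 N.
The static-friction limit is μ_s N = 69.39 N.
Since 48.1 N does not exceed the limit, the wooden block stays at rest and f = 48.1 N.

f ≈ 48.1 N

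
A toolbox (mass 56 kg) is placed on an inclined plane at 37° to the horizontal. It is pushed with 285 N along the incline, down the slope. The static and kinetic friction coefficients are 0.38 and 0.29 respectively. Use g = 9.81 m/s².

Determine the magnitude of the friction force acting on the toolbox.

f ≈ 127 N (up the incline)

Normal force: N = m g cos θ = 56 × 9.81 × cos 37° = 438.7 N.
Parallel to the incline, ΣF = 0 gives f = m g sin θ + P = 330.6 + 285 = 615.6 N (up-slope positive).
The static-friction ceiling is μ_s N = 0.38 × 438.7 = 166.7 N.
Since |615.6| > 166.7 N, static friction cannot hold it; the toolbox slides down the incline and kinetic friction applies: f = μ_k N = 0.29 × 438.7 = 127 N.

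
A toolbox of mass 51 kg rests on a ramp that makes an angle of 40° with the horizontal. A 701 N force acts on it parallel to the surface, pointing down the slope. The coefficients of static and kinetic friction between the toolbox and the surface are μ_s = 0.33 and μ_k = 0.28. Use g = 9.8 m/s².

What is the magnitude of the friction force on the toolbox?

Normal force: N = m g cos θ = 51 × 9.8 × cos 40° = 382.9 N.
The friction needed for equilibrium is m g sin θ + P = 321.3 + 701 = 1022 N, measured positive up-slope.
Maximum static friction available: μ_s N = 0.33 × 382.9 = 126.3 N.
|1022| exceeds 126.3 N, so the toolbox slips down-slope; friction is kinetic, f = μ_k N = 0.28×382.9 = 107 N.

f ≈ 107 N (up the incline)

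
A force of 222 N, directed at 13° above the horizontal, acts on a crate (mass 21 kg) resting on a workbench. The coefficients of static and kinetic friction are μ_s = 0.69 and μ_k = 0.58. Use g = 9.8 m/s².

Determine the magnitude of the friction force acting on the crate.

Vertical equilibrium gives N = m g − P sin α = 155.9 N.
For equilibrium, f = P cos α = 222×cos 13° = 216.3 N.
μ_s N = 0.69 × 155.9 = 107.5 N.
The required friction exceeds μ_s N, so the crate moves and f = μ_k N = 90.4 N.

f ≈ 90.4 N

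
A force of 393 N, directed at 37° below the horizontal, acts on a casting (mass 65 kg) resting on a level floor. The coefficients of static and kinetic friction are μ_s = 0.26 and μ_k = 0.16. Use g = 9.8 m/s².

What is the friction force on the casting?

f ≈ 140 N

Vertical equilibrium gives N = m g + P sin α = 873.5 N.
Horizontally, friction must balance P cos α = 313.9 N.
μ_s N = 0.26 × 873.5 = 227.1 N.
313.9 > 227.1 N → the casting slides; f = μ_k N = 0.16×873.5 = 140 N.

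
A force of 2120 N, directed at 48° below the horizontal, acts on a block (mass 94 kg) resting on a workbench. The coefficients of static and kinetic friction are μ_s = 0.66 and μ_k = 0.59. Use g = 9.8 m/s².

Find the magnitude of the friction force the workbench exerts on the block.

N = m g + P sin α = 921.2 + 2120×sin 48° = 2497 N.
For equilibrium, f = P cos α = 2120×cos 48° = 1419 N.
μ_s N = 0.66 × 2497 = 1648 N.
1419 ≤ 1648 N → static; friction equals the required 1420 N.

f ≈ 1420 N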